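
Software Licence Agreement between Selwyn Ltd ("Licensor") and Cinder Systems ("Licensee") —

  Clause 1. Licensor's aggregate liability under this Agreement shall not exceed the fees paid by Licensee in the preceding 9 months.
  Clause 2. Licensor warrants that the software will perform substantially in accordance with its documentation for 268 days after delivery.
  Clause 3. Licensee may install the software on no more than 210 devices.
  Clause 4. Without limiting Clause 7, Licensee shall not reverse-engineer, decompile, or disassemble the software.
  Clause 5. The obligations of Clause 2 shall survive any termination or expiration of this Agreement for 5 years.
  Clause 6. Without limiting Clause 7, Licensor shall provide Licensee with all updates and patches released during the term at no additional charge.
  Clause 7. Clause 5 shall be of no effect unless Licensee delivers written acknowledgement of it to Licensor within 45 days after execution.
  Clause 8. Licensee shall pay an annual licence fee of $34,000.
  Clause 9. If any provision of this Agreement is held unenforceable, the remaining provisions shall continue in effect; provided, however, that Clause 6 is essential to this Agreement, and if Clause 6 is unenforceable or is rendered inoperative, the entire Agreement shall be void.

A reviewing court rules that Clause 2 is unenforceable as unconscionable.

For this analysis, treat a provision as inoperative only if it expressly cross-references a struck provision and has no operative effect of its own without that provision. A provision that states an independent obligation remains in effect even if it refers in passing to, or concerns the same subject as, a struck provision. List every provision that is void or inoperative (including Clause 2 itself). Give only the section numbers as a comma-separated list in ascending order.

Clause 2 is struck. The only function of Clause 5 is the survival period for Clause 2, so it cannot stand once Clause 2 is removed. Clause 7 has no operative effect of its own apart from Clause 5 and is therefore inoperative. Clause 6 mentions Clause 7 but its own obligation stands independently of Clause 7, so Clause 6 is not affected. Although Clause 4 refers to Clause 7, its operative terms do not depend on Clause 7, so it remains in effect. Clause 9 makes Clause 6 an essential term, but Clause 6 is unaffected, so the severability proviso in Clause 9 preserves the remaining provisions. The provisions still in force are Clause 1, Clause 3, Clause 4, Clause 6, Clause 8, and Clause 9.

2, 5, 7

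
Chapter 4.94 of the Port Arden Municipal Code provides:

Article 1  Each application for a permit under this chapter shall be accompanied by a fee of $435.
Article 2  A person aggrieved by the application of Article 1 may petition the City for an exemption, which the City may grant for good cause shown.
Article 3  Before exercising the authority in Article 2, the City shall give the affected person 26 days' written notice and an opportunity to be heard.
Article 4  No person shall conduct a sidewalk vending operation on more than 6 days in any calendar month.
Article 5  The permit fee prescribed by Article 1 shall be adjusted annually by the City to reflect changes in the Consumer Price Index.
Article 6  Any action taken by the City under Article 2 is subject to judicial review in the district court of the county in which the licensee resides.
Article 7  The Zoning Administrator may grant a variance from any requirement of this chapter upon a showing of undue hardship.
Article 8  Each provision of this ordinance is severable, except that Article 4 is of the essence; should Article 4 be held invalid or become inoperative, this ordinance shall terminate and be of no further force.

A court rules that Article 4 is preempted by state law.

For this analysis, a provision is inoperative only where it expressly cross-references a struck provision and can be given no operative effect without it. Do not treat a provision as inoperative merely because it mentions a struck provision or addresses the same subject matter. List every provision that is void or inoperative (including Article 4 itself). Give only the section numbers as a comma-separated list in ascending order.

1, 2, 3, 4, 5, 6, 7, 8

Article 4 is struck. No other provision's operative terms depend on Article 4. Article 8 makes Article 4 an essential term, and Article 4 is the provision held invalid; under Article 8, the entire ordinance is therefore void. No provision of the ordinance survives.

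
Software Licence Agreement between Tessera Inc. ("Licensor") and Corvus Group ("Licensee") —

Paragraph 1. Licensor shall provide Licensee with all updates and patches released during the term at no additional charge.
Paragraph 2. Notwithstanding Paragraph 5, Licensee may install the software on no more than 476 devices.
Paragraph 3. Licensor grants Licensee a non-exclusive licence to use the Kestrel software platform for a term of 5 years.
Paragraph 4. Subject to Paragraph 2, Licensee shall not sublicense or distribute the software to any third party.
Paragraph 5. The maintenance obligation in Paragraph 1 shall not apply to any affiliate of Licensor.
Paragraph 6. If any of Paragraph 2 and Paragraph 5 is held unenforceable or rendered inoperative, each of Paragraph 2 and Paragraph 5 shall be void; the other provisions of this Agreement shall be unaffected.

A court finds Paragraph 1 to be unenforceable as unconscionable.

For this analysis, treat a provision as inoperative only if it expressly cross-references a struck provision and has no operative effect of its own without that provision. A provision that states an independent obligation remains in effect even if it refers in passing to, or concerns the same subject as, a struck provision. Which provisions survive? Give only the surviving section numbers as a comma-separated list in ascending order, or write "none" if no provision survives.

3, 4, 6

Paragraph 1 is struck. The whole of Paragraph 5 is the carve-out from the maintenance obligation, defined by reference to Paragraph 1, so Paragraph 5 cannot stand once Paragraph 1 is removed. Although Paragraph 4 refers to Paragraph 2, its operative terms do not depend on Paragraph 2, so it remains in effect. Paragraph 6 declares Paragraph 2 and Paragraph 5 mutually dependent; since one of them has fallen, all of them are of no effect. That brings down Paragraph 2 as well. The remainder continues in force under Paragraph 6. Paragraph 3, Paragraph 4, and Paragraph 6 remain in effect.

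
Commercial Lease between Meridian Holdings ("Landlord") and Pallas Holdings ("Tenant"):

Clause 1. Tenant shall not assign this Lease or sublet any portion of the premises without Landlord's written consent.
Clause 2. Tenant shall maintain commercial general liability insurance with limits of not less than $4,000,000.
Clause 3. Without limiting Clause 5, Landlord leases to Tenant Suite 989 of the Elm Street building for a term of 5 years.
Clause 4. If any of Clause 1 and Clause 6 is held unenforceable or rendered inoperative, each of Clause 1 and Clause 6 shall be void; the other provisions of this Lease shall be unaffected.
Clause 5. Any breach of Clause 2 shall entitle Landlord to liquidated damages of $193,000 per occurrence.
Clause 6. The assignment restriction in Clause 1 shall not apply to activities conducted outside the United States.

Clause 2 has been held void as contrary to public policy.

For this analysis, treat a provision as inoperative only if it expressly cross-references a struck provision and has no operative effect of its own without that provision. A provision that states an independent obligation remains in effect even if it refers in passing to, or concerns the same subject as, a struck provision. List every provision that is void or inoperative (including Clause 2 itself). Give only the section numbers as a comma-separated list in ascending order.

Clause 2 is struck. Clause 5 does nothing except set the liquidated-damages amount by reference to Clause 2; with Clause 2 gone it has no independent effect and is inoperative. Although Clause 3 refers to Clause 5, its operative terms do not depend on Clause 5, so it remains in effect. Clause 4 ties Clause 1 and Clause 6 together, but none of those is affected here; the remaining provisions continue in force under Clause 4. Clause 1, Clause 3, Clause 4, and Clause 6 remain in effect.

2, 5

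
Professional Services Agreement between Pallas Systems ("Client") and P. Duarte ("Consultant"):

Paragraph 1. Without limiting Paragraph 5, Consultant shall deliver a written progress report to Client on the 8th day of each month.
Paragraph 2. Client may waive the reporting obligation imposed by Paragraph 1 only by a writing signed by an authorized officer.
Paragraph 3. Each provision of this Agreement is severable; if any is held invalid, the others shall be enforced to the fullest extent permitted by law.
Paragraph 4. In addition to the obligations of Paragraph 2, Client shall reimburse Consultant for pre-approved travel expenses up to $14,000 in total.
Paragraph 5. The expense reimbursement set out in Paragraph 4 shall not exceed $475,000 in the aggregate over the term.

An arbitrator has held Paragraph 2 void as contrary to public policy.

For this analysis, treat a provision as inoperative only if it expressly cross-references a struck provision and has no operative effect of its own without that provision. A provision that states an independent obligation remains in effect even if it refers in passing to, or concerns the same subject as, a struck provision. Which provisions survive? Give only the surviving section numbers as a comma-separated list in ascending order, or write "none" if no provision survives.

Paragraph 2 is struck. Paragraph 4 mentions Paragraph 2 but its own obligation stands independently of Paragraph 2, so Paragraph 4 is not affected. No other provision's operative terms depend on Paragraph 2. Paragraph 3 is a severability clause and preserves every provision that can still be given independent effect. That leaves Paragraph 1, Paragraph 3, Paragraph 4, and Paragraph 5 in effect.

1, 3, 4, 5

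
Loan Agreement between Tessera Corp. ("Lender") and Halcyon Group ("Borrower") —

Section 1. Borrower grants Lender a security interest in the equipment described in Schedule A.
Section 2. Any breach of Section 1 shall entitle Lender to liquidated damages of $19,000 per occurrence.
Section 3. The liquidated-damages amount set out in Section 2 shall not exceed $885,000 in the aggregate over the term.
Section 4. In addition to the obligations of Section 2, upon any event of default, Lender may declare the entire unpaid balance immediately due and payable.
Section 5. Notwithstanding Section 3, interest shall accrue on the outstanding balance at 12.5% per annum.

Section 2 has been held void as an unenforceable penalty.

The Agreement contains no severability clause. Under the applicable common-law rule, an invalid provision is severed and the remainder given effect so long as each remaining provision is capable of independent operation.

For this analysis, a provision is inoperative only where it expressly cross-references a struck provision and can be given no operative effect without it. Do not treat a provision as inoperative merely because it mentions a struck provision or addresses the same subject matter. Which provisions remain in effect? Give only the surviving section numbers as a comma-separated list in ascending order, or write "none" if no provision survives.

Section 2 is struck. The whole of Section 3 is the aggregate cap on the liquidated-damages amount, defined by reference to Section 2, so Section 3 cannot stand once Section 2 is removed. Although Section 4 refers to Section 2, its operative terms do not depend on Section 2, so it remains in effect. Section 5 mentions Section 3 but its own obligation stands independently of Section 3, so Section 5 is not affected. Under the stated default rule, only provisions that cannot operate independently fall away; the rest are enforced. Section 1, Section 4, and Section 5 remain in effect.

1, 4, 5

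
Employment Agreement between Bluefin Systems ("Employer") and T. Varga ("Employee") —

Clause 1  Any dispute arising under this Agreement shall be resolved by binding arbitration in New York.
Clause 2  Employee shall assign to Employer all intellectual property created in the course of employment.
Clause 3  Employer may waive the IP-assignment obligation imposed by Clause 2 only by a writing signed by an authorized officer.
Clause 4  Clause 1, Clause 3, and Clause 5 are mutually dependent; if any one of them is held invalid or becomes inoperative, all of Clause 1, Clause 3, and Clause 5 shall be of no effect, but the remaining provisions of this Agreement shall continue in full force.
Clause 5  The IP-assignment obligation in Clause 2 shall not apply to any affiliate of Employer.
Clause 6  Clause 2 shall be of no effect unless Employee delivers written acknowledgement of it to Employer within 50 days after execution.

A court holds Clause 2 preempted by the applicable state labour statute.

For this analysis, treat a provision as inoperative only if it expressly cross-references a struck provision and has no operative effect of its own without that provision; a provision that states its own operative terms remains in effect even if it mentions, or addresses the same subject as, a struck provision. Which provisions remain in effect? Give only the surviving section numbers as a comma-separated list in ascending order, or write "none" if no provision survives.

4

Clause 2 is struck. Clause 3 has no operative effect of its own apart from Clause 2 and is therefore inoperative. The whole of Clause 5 is the carve-out from the IP-assignment obligation, defined by reference to Clause 2, so Clause 5 cannot stand once Clause 2 is removed. Clause 6 operates only by reference to Clause 2, so it falls with Clause 2. Clause 4 declares Clause 1, Clause 3, and Clause 5 mutually dependent; since one of them has fallen, all of them are of no effect. That brings down Clause 1 as well. The remainder continues in force under Clause 4. Only Clause 4 remains in effect.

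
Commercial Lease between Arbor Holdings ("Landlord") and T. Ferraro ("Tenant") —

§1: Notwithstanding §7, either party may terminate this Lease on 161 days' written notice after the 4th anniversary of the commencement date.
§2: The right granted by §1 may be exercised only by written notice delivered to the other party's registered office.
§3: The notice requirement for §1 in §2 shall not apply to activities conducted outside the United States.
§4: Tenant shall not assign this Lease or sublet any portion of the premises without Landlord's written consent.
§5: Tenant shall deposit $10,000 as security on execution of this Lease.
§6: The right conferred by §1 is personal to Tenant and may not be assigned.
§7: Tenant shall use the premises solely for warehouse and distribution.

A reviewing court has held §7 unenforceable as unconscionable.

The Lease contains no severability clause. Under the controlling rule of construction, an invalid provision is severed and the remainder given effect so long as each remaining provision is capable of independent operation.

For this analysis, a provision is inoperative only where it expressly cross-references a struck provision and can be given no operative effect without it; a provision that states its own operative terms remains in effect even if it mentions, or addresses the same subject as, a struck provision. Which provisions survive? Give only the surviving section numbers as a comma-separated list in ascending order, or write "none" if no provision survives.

1, 2, 3, 4, 5, 6

§7 is struck. §1 mentions §7 but its own obligation stands independently of §7, so §1 is not affected. Nothing else in the Lease is defined by reference to §7. Under the stated default rule, only provisions that cannot operate independently fall away; the rest are enforced. §1, §2, §3, §4, §5, and §6 remain in effect.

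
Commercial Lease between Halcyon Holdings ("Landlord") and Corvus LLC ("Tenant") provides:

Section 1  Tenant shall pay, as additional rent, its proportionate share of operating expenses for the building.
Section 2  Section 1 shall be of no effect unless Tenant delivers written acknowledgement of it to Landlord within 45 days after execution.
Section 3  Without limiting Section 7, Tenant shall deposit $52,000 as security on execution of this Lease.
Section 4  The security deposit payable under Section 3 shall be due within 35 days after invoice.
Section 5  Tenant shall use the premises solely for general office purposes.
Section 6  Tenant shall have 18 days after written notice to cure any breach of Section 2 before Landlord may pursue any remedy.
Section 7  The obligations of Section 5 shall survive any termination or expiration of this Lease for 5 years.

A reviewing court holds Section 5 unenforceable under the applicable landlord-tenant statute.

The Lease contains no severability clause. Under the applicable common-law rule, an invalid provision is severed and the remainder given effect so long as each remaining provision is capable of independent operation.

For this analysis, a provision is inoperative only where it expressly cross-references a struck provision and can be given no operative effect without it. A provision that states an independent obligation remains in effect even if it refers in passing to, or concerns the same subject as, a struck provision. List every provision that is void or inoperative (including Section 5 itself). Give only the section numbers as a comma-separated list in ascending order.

5, 7

Section 5 is struck. The only function of Section 7 is the survival period for Section 5, so it cannot stand once Section 5 is removed. Section 3 mentions Section 7 but its own obligation stands independently of Section 7, so Section 3 is not affected. With no severability clause, the stated default rule severs what cannot stand and enforces each remaining provision that can operate on its own. That leaves Section 1, Section 2, Section 3, Section 4, and Section 6 in effect.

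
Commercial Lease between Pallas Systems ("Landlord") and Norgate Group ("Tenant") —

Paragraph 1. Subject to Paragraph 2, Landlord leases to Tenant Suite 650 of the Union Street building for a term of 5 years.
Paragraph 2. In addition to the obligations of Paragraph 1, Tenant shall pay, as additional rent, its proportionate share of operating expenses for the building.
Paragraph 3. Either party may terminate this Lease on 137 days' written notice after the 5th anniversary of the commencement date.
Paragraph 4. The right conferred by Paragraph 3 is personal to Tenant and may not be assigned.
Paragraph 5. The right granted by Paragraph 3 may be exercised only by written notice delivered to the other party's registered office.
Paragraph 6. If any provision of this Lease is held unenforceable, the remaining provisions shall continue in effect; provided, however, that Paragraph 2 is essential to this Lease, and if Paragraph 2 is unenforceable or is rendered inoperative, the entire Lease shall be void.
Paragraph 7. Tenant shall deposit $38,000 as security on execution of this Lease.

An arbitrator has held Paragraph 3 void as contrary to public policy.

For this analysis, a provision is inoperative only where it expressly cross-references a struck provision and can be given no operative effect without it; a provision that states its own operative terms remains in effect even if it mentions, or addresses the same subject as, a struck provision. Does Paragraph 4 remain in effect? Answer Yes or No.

Paragraph 3 is struck. Paragraph 4 has no operative effect of its own apart from Paragraph 3 and is therefore inoperative. Paragraph 5 operates only by reference to Paragraph 3, so it falls with Paragraph 3. Paragraph 6 makes Paragraph 2 an essential term, but Paragraph 2 is unaffected, so the severability proviso in Paragraph 6 preserves the remaining provisions. That leaves Paragraph 1, Paragraph 2, Paragraph 6, and Paragraph 7 in effect. Paragraph 4 is among the inoperative provisions, so the answer is no.

No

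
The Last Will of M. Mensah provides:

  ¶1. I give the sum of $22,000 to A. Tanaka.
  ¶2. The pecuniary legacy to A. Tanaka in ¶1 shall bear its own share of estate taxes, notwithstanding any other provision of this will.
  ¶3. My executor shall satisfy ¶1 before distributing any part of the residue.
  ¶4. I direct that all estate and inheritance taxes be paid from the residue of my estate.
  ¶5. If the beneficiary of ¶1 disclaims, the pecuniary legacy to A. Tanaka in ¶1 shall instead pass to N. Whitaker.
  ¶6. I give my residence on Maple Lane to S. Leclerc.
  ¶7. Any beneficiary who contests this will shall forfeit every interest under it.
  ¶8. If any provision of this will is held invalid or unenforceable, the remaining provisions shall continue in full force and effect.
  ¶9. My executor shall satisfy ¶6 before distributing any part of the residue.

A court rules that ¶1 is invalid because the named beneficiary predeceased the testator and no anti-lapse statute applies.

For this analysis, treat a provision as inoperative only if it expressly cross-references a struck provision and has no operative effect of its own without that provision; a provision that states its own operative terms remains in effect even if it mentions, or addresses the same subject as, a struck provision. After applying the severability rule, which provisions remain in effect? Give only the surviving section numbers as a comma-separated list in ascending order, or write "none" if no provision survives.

4, 6, 7, 8, 9

¶1 is struck. The only function of ¶2 is the tax charge on ¶1, so it cannot stand once ¶1 is removed. The only function of ¶3 is the priority direction for ¶1, so it cannot stand once ¶1 is removed. The only function of ¶5 is the alternative disposition for ¶1, so it cannot stand once ¶1 is removed. Under the severability clause in ¶8, the remaining provisions continue in force. That leaves ¶4, ¶6, ¶7, ¶8, and ¶9 in effect.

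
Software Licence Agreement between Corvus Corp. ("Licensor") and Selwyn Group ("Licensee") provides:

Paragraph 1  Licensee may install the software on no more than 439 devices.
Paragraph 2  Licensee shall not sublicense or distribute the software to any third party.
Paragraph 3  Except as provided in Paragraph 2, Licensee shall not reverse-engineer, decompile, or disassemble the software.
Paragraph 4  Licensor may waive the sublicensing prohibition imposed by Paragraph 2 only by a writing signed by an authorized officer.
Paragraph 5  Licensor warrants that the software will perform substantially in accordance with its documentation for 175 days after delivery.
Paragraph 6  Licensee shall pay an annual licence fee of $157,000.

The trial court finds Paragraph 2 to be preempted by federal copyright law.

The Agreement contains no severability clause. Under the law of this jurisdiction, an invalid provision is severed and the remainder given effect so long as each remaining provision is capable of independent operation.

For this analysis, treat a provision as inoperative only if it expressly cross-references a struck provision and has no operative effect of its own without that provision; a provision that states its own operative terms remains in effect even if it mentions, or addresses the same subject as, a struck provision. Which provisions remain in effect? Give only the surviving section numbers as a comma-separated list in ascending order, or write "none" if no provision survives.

Paragraph 2 is struck. Paragraph 4 operates only by reference to Paragraph 2, so it falls with Paragraph 2. Paragraph 3 mentions Paragraph 2 but its own obligation stands independently of Paragraph 2, so Paragraph 3 is not affected. Under the stated default rule, only provisions that cannot operate independently fall away; the rest are enforced. Paragraph 1, Paragraph 3, Paragraph 5, and Paragraph 6 remain in effect.

1, 3, 5, 6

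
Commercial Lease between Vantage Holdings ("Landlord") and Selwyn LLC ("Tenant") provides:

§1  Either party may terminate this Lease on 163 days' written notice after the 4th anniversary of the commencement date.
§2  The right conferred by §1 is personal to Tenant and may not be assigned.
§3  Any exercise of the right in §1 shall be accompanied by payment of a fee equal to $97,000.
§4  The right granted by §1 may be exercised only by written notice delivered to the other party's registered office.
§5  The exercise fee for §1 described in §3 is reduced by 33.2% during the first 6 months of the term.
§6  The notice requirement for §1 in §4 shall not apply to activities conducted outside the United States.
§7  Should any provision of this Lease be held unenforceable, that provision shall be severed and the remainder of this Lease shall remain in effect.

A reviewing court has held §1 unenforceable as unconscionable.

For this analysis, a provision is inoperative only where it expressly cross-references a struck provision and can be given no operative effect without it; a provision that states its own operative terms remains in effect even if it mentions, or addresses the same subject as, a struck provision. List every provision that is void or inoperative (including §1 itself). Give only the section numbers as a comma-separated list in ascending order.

§1 is struck. §2 has no operative effect of its own apart from §1 and is therefore inoperative. §3 has no operative effect of its own apart from §1 and is therefore inoperative. §4 operates only by reference to §1, so it falls with §1. §5 has no operative effect of its own apart from §3 and is therefore inoperative. §6 operates only by reference to §4, so it falls with §4. §7 is a severability clause and preserves every provision that can still be given independent effect. Only §7 remains in effect.

1, 2, 3, 4, 5, 6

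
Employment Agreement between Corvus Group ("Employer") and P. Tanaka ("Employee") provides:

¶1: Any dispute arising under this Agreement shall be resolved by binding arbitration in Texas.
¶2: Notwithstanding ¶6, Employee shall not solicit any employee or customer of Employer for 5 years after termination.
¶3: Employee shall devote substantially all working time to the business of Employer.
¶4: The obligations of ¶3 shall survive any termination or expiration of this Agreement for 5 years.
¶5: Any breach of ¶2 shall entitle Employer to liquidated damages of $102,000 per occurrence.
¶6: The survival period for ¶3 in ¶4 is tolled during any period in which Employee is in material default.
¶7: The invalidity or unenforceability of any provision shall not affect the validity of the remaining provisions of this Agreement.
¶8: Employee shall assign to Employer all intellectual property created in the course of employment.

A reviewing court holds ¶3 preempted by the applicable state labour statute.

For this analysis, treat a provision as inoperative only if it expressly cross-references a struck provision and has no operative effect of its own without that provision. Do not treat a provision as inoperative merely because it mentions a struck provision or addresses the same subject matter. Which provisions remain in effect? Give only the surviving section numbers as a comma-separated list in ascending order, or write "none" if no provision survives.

1, 2, 5, 7, 8

¶3 is struck. ¶4 merely fixes the survival period for ¶3; with ¶3 gone it has nothing to operate on and falls away. The whole of ¶6 is the tolling of the survival period for ¶3, defined by reference to ¶4, so ¶6 cannot stand once ¶4 is removed. Although ¶2 refers to ¶6, its operative terms do not depend on ¶6, so it remains in effect. ¶7 is a severability clause and preserves every provision that can still be given independent effect. ¶1, ¶2, ¶5, ¶7, and ¶8 remain in effect.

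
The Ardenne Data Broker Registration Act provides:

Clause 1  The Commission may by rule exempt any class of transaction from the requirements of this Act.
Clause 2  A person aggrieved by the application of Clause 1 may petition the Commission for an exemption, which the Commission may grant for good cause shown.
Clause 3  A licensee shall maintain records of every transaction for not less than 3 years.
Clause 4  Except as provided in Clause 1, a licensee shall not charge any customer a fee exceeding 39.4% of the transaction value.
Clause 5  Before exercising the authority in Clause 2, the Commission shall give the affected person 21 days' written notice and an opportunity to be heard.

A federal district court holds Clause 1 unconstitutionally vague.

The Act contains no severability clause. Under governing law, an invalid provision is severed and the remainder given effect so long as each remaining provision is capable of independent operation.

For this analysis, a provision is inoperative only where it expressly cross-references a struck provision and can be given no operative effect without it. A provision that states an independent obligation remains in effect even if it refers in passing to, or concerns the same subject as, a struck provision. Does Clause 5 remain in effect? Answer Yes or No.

No

Clause 1 is struck. The only function of Clause 2 is the exemption procedure for Clause 1, so it cannot stand once Clause 1 is removed. Clause 5 operates only by reference to Clause 2, so it falls with Clause 2. Clause 4 mentions Clause 1 but its own obligation stands independently of Clause 1, so Clause 4 is not affected. With no severability clause, the stated default rule severs what cannot stand and enforces each remaining provision that can operate on its own. That leaves Clause 3 and Clause 4 in effect. Clause 5 is among the inoperative provisions, so the answer is no.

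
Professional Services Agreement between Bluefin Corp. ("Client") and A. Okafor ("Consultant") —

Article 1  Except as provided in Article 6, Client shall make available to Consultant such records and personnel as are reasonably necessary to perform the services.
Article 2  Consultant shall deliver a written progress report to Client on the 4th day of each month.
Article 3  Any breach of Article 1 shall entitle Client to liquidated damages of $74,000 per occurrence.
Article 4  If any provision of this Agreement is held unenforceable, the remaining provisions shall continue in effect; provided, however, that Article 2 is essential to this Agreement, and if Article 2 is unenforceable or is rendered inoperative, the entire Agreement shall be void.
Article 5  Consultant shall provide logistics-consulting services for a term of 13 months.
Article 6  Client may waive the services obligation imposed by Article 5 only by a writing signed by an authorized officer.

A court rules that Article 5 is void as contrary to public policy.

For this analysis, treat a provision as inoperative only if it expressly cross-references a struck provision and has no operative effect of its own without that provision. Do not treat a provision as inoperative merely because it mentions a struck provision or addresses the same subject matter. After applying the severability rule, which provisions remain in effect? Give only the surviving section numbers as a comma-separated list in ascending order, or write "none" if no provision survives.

1, 2, 3, 4

Article 5 is struck. Article 6 has no operative effect of its own apart from Article 5 and is therefore inoperative. Although Article 1 refers to Article 6, its operative terms do not depend on Article 6, so it remains in effect. Article 4 makes Article 2 an essential term, but Article 2 is unaffected, so the severability proviso in Article 4 preserves the remaining provisions. Article 1, Article 2, Article 3, and Article 4 remain in effect.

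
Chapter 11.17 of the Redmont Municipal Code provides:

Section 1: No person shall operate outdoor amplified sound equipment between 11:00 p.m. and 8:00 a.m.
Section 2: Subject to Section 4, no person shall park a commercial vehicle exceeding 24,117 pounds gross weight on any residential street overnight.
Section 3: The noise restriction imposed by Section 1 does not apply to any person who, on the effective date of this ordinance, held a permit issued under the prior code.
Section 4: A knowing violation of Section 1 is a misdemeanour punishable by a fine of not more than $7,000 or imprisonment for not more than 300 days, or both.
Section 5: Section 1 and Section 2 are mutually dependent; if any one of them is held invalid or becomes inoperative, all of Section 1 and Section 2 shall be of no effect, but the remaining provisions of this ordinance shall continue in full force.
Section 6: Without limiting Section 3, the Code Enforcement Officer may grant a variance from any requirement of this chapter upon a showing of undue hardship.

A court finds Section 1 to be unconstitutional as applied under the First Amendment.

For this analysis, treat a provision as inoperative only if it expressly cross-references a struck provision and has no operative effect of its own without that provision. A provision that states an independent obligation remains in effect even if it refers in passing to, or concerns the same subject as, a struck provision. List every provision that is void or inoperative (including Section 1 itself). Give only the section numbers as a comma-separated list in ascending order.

1, 2, 3, 4

Section 1 is struck. Section 3 merely fixes the grandfather exemption from Section 1; with Section 1 gone it has nothing to operate on and falls away. Section 4 merely fixes the criminal penalty for violating Section 1; with Section 1 gone it has nothing to operate on and falls away. Although Section 6 refers to Section 3, its operative terms do not depend on Section 3, so it remains in effect. Section 5 declares Section 1 and Section 2 mutually dependent; since one of them has fallen, all of them are of no effect. That brings down Section 2 as well. The remainder continues in force under Section 5. The provisions still in force are Section 5 and Section 6.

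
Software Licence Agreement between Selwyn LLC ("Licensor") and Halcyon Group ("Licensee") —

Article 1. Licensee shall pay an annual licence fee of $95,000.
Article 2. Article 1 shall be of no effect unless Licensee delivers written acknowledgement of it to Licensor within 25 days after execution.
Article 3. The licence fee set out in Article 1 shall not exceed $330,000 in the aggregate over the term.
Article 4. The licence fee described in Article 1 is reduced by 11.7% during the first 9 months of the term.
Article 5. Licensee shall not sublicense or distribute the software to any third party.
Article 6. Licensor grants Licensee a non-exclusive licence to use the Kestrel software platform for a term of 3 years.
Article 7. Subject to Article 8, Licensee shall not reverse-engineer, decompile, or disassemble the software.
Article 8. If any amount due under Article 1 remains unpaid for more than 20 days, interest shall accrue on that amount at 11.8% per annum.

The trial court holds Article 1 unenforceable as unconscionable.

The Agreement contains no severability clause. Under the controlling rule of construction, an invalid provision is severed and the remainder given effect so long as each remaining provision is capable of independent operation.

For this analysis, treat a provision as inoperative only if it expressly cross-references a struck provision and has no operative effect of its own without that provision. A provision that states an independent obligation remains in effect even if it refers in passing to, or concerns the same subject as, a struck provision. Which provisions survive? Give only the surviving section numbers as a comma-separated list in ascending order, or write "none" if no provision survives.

Article 1 is struck. Article 2 has no operative effect of its own apart from Article 1 and is therefore inoperative. Article 3 does nothing except set the aggregate cap on the licence fee by reference to Article 1; with Article 1 gone it has no independent effect and is inoperative. The whole of Article 4 is the introductory reduction to the licence fee, defined by reference to Article 1, so Article 4 cannot stand once Article 1 is removed. The whole of Article 8 is the default interest on the licence fee, defined by reference to Article 1, so Article 8 cannot stand once Article 1 is removed. Article 7 mentions Article 8 but its own obligation stands independently of Article 8, so Article 7 is not affected. With no severability clause, the stated default rule severs what cannot stand and enforces each remaining provision that can operate on its own. Article 5, Article 6, and Article 7 remain in effect.

5, 6, 7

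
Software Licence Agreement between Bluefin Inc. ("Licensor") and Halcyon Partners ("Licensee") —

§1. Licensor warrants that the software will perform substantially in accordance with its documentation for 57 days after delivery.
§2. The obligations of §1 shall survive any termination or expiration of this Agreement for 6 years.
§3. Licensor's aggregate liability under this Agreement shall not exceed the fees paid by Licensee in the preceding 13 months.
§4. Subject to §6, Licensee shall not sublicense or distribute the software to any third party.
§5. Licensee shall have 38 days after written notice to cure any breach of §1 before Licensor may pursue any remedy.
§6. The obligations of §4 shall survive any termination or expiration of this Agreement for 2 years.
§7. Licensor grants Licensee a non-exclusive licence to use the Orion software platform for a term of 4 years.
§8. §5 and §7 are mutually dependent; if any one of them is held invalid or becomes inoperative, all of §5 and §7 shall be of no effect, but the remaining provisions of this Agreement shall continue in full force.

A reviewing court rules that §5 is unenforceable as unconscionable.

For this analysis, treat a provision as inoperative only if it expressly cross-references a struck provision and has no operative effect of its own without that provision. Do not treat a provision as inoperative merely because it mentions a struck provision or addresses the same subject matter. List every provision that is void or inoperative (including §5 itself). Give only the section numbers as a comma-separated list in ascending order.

§5 is struck. Nothing else in the Agreement is defined by reference to §5. §8 declares §5 and §7 mutually dependent; since one of them has fallen, all of them are of no effect. That brings down §7 as well. The remainder continues in force under §8. That leaves §1, §2, §3, §4, §6, and §8 in effect.

5, 7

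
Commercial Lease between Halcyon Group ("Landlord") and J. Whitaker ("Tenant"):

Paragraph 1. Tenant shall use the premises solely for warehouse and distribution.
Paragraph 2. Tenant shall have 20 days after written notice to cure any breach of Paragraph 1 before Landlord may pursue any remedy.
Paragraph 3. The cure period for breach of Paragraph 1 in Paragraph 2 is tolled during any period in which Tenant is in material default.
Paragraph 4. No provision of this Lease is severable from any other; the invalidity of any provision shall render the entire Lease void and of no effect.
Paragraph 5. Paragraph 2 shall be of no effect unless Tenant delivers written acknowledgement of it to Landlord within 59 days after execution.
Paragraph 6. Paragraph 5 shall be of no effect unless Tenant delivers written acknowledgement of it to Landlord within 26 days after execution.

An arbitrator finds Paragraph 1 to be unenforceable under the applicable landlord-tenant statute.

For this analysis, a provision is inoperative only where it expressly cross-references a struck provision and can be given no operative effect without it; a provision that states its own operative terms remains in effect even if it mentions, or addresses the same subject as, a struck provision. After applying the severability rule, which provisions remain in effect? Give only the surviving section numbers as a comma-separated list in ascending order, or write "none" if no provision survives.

Paragraph 1 is struck. The only function of Paragraph 2 is the cure period for breach of Paragraph 1, so it cannot stand once Paragraph 1 is removed. Paragraph 3 operates only by reference to Paragraph 2, so it falls with Paragraph 2. Paragraph 5 operates only by reference to Paragraph 2, so it falls with Paragraph 2. Paragraph 6 merely fixes the acknowledgement condition for Paragraph 5; with Paragraph 5 gone it has nothing to operate on and falls away. Paragraph 4 provides that the Lease is not severable, so the invalidity of any one provision voids the entire Lease. No provision of the Lease survives.

none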